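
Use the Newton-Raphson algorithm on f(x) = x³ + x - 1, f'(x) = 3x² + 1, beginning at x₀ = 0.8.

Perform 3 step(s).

f(x) = x³ + x - 1
f'(x) = 3x² + 1
x₀ = 0.8

Newton-Raphson formula: x_{n+1} = x_n - f(x_n)/f'(x_n)

Iteration 1:
  f(0.800000) = 0.312000
  f'(0.800000) = 2.920000
  x_1 = 0.800000 - 0.312000/2.920000 = 0.693151
Iteration 2:
  f(0.693151) = 0.026180
  f'(0.693151) = 2.441374
  x_2 = 0.693151 - 0.026180/2.441374 = 0.682427
Iteration 3:
  f(0.682427) = 0.000238
  f'(0.682427) = 2.397120
  x_3 = 0.682427 - 0.000238/2.397120 = 0.682328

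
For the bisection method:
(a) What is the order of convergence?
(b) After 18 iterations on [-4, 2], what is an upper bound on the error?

(a) Bisection has linear (order 1) convergence; the error is halved each step.

(b) Error bound = (b-a)/2^n = (2 - (-4))/2^{18}
    = 6/2^{18}

(a) 1 (linear); (b) error ≤ 2.29e-05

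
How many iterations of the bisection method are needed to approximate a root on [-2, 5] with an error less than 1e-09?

We need (b-a)/2^n ≤ 1e-09
(5 - (-2))/2^n ≤ 1e-09
7/2^n ≤ 1e-09
2^n ≥ 7000000000
n ≥ log₂(7000000000) = 32.70
n ≥ 33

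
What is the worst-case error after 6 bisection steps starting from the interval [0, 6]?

Bisection error bound: |error| ≤ (b-a)/2^n
|error| ≤ (6 - 0)/2^6 = 6/2^6
|error| ≤ 0.0937500000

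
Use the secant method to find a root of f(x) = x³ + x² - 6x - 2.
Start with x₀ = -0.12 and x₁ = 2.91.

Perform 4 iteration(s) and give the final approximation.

f(x) = x³ + x² - 6x - 2
x₀ = -0.12, x₁ = 2.91

Secant formula: x_{n+1} = x_n - f(x_n)(x_n - x_{n-1})/(f(x_n) - f(x_{n-1}))

Iteration 1:
  f(-0.120000) = -1.267328
  f(2.910000) = 13.650271
  x_2 = 2.910000 - 13.650271×(2.910000 - (-0.120000))/(13.650271 - (-1.267328))
       = 0.137414
Iteration 2:
  f(2.910000) = 13.650271
  f(0.137414) = -2.803009
  x_3 = 0.137414 - (-2.803009)×(0.137414 - 2.910000)/(-2.803009 - 13.650271)
       = 0.609757
Iteration 3:
  f(0.137414) = -2.803009
  f(0.609757) = -5.060028
  x_4 = 0.609757 - (-5.060028)×(0.609757 - 0.137414)/(-5.060028 - (-2.803009))
       = -0.449191
Iteration 4:
  f(0.609757) = -5.060028
  f(-0.449191) = 0.806285
  x_5 = -0.449191 - 0.806285×(-0.449191 - 0.609757)/(0.806285 - (-5.060028))
       = -0.303646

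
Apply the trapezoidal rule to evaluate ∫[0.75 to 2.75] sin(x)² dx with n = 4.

f(x) = sin(x)²
a = 0.75, b = 2.75, n = 4
h = (b - a)/n = 0.500000

Trapezoidal rule: (h/2)[f(x₀) + 2f(x₁) + 2f(x₂) + ... + f(xₙ)]

x_0 = 0.7500, f(x_0) = 0.464631, coefficient = 1
x_1 = 1.2500, f(x_1) = 0.900572, coefficient = 2
x_2 = 1.7500, f(x_2) = 0.968228, coefficient = 2
x_3 = 2.2500, f(x_3) = 0.605398, coefficient = 2
x_4 = 2.7500, f(x_4) = 0.145665, coefficient = 1

I ≈ (0.500000/2) × 5.558693 = 1.389673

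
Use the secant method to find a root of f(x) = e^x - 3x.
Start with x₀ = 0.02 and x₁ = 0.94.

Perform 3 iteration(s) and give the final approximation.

f(x) = e^x - 3x
x₀ = 0.02, x₁ = 0.94

Secant formula: x_{n+1} = x_n - f(x_n)(x_n - x_{n-1})/(f(x_n) - f(x_{n-1}))

Iteration 1:
  f(0.020000) = 0.960201
  f(0.940000) = -0.260019
  x_2 = 0.940000 - (-0.260019)×(0.940000 - 0.020000)/(-0.260019 - 0.960201)
       = 0.743956
Iteration 2:
  f(0.940000) = -0.260019
  f(0.743956) = -0.127624
  x_3 = 0.743956 - (-0.127624)×(0.743956 - 0.940000)/(-0.127624 - (-0.260019))
       = 0.554975
Iteration 3:
  f(0.743956) = -0.127624
  f(0.554975) = 0.076973
  x_4 = 0.554975 - 0.076973×(0.554975 - 0.743956)/(0.076973 - (-0.127624))
       = 0.626072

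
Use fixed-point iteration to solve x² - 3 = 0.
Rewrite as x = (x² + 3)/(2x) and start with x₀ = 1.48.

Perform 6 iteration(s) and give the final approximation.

Equation: x² - 3 = 0
Fixed-point form: x = (x² + 3)/(2x)
x₀ = 1.48

x_1 = g(1.480000) = 1.753514
x_2 = g(1.753514) = 1.732182
x_3 = g(1.732182) = 1.732051
x_4 = g(1.732051) = 1.732051
x_5 = g(1.732051) = 1.732051
x_6 = g(1.732051) = 1.732051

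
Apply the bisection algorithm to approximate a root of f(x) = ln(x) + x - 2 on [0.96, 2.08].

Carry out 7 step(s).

f(x) = ln(x) + x - 2
Initial interval: [0.96, 2.08]

Iteration 1:
  c_1 = (0.960000 + 2.080000)/2 = 1.520000
  f(c_1) = f(1.520000) = -0.061290
  f(a) × f(c) ≥ 0, new interval: [1.520000, 2.080000]
Iteration 2:
  c_2 = (1.520000 + 2.080000)/2 = 1.800000
  f(c_2) = f(1.800000) = 0.387787
  f(a) × f(c) < 0, new interval: [1.520000, 1.800000]
Iteration 3:
  c_3 = (1.520000 + 1.800000)/2 = 1.660000
  f(c_3) = f(1.660000) = 0.166818
  f(a) × f(c) < 0, new interval: [1.520000, 1.660000]
Iteration 4:
  c_4 = (1.520000 + 1.660000)/2 = 1.590000
  f(c_4) = f(1.590000) = 0.053734
  f(a) × f(c) < 0, new interval: [1.520000, 1.590000]
Iteration 5:
  c_5 = (1.520000 + 1.590000)/2 = 1.555000
  f(c_5) = f(1.555000) = -0.003524
  f(a) × f(c) ≥ 0, new interval: [1.555000, 1.590000]
Iteration 6:
  c_6 = (1.555000 + 1.590000)/2 = 1.572500
  f(c_6) = f(1.572500) = 0.025167
  f(a) × f(c) < 0, new interval: [1.555000, 1.572500]
Iteration 7:
  c_7 = (1.555000 + 1.572500)/2 = 1.563750
  f(c_7) = f(1.563750) = 0.010837
  f(a) × f(c) < 0, new interval: [1.555000, 1.563750]

After 7 iteration(s), the approximation is c_7 = 1.563750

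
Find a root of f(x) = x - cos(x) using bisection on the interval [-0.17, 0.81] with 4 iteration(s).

f(x) = x - cos(x)
Initial interval: [-0.17, 0.81]

Iteration 1:
  c_1 = (-0.170000 + 0.810000)/2 = 0.320000
  f(c_1) = f(0.320000) = -0.629235
  f(a) × f(c) ≥ 0, new interval: [0.320000, 0.810000]
Iteration 2:
  c_2 = (0.320000 + 0.810000)/2 = 0.565000
  f(c_2) = f(0.565000) = -0.279589
  f(a) × f(c) ≥ 0, new interval: [0.565000, 0.810000]
Iteration 3:
  c_3 = (0.565000 + 0.810000)/2 = 0.687500
  f(c_3) = f(0.687500) = -0.085335
  f(a) × f(c) ≥ 0, new interval: [0.687500, 0.810000]
Iteration 4:
  c_4 = (0.687500 + 0.810000)/2 = 0.748750
  f(c_4) = f(0.748750) = 0.016210
  f(a) × f(c) < 0, new interval: [0.687500, 0.748750]

After 4 iteration(s), the approximation is c_4 = 0.748750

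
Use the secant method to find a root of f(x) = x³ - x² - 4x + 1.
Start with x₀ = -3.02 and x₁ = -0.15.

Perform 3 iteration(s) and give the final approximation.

f(x) = x³ - x² - 4x + 1
x₀ = -3.02, x₁ = -0.15

Secant formula: x_{n+1} = x_n - f(x_n)(x_n - x_{n-1})/(f(x_n) - f(x_{n-1}))

Iteration 1:
  f(-3.020000) = -23.584008
  f(-0.150000) = 1.574125
  x_2 = -0.150000 - 1.574125×(-0.150000 - (-3.020000))/(1.574125 - (-23.584008))
       = -0.329574
Iteration 2:
  f(-0.150000) = 1.574125
  f(-0.329574) = 2.173878
  x_3 = -0.329574 - 2.173878×(-0.329574 - (-0.150000))/(2.173878 - 1.574125)
       = 0.321313
Iteration 3:
  f(-0.329574) = 2.173878
  f(0.321313) = -0.355321
  x_4 = 0.321313 - (-0.355321)×(0.321313 - (-0.329574))/(-0.355321 - 2.173878)
       = 0.229872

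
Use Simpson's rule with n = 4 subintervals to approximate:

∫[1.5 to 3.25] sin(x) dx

f(x) = sin(x)
a = 1.5, b = 3.25, n = 4
h = (b - a)/n = 0.437500

Simpson's rule: (h/3)[f(x₀) + 4f(x₁) + 2f(x₂) + ... + f(xₙ)]

x_0 = 1.5000, f(x_0) = 0.997495, coefficient = 1
x_1 = 1.9375, f(x_1) = 0.933514, coefficient = 4
x_2 = 2.3750, f(x_2) = 0.693685, coefficient = 2
x_3 = 2.8125, f(x_3) = 0.323185, coefficient = 4
x_4 = 3.2500, f(x_4) = -0.108195, coefficient = 1

I ≈ (0.437500/3) × 7.303465 = 1.065089
Exact value: 1.064867
Error: 0.000222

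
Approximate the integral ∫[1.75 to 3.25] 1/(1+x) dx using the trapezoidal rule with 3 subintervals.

f(x) = 1/(1+x)
a = 1.75, b = 3.25, n = 3
h = (b - a)/n = 0.500000

Trapezoidal rule: (h/2)[f(x₀) + 2f(x₁) + 2f(x₂) + ... + f(xₙ)]

x_0 = 1.7500, f(x_0) = 0.363636, coefficient = 1
x_1 = 2.2500, f(x_1) = 0.307692, coefficient = 2
x_2 = 2.7500, f(x_2) = 0.266667, coefficient = 2
x_3 = 3.2500, f(x_3) = 0.235294, coefficient = 1

I ≈ (0.500000/2) × 1.747648 = 0.436912
Exact value: 0.435318
Error: 0.001594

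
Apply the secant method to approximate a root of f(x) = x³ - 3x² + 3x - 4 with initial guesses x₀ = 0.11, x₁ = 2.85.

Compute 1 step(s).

f(x) = x³ - 3x² + 3x - 4
x₀ = 0.11, x₁ = 2.85

Secant formula: x_{n+1} = x_n - f(x_n)(x_n - x_{n-1})/(f(x_n) - f(x_{n-1}))

Iteration 1:
  f(0.110000) = -3.704969
  f(2.850000) = 3.331625
  x_2 = 2.850000 - 3.331625×(2.850000 - 0.110000)/(3.331625 - (-3.704969))
       = 1.552689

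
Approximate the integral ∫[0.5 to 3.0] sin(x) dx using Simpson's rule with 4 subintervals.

f(x) = sin(x)
a = 0.5, b = 3.0, n = 4
h = (b - a)/n = 0.625000

Simpson's rule: (h/3)[f(x₀) + 4f(x₁) + 2f(x₂) + ... + f(xₙ)]

x_0 = 0.5000, f(x_0) = 0.479426, coefficient = 1
x_1 = 1.1250, f(x_1) = 0.902268, coefficient = 4
x_2 = 1.7500, f(x_2) = 0.983986, coefficient = 2
x_3 = 2.3750, f(x_3) = 0.693685, coefficient = 4
x_4 = 3.0000, f(x_4) = 0.141120, coefficient = 1

I ≈ (0.625000/3) × 8.972328 = 1.869235
Exact value: 1.867575
Error: 0.001660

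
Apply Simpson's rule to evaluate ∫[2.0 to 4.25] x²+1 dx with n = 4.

f(x) = x²+1
a = 2.0, b = 4.25, n = 4
h = (b - a)/n = 0.562500

Simpson's rule: (h/3)[f(x₀) + 4f(x₁) + 2f(x₂) + ... + f(xₙ)]

x_0 = 2.0000, f(x_0) = 5.000000, coefficient = 1
x_1 = 2.5625, f(x_1) = 7.566406, coefficient = 4
x_2 = 3.1250, f(x_2) = 10.765625, coefficient = 2
x_3 = 3.6875, f(x_3) = 14.597656, coefficient = 4
x_4 = 4.2500, f(x_4) = 19.062500, coefficient = 1

I ≈ (0.562500/3) × 134.250000 = 25.171875
Exact value: 25.171875
Error: 0.000000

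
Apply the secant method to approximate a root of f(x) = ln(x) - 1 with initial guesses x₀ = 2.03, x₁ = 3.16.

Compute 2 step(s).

f(x) = ln(x) - 1
x₀ = 2.03, x₁ = 3.16

Secant formula: x_{n+1} = x_n - f(x_n)(x_n - x_{n-1})/(f(x_n) - f(x_{n-1}))

Iteration 1:
  f(2.030000) = -0.291964
  f(3.160000) = 0.150572
  x_2 = 3.160000 - 0.150572×(3.160000 - 2.030000)/(0.150572 - (-0.291964))
       = 2.775520
Iteration 2:
  f(3.160000) = 0.150572
  f(2.775520) = 0.020838
  x_3 = 2.775520 - 0.020838×(2.775520 - 3.160000)/(0.020838 - 0.150572)
       = 2.713764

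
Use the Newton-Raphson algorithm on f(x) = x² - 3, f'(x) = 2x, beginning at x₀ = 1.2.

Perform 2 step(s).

f(x) = x² - 3
f'(x) = 2x
x₀ = 1.2

Newton-Raphson formula: x_{n+1} = x_n - f(x_n)/f'(x_n)

Iteration 1:
  f(1.200000) = -1.560000
  f'(1.200000) = 2.400000
  x_1 = 1.200000 - (-1.560000)/2.400000 = 1.850000
Iteration 2:
  f(1.850000) = 0.422500
  f'(1.850000) = 3.700000
  x_2 = 1.850000 - 0.422500/3.700000 = 1.735811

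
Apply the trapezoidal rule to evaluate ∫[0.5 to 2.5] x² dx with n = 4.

f(x) = x²
a = 0.5, b = 2.5, n = 4
h = (b - a)/n = 0.500000

Trapezoidal rule: (h/2)[f(x₀) + 2f(x₁) + 2f(x₂) + ... + f(xₙ)]

x_0 = 0.5000, f(x_0) = 0.250000, coefficient = 1
x_1 = 1.0000, f(x_1) = 1.000000, coefficient = 2
x_2 = 1.5000, f(x_2) = 2.250000, coefficient = 2
x_3 = 2.0000, f(x_3) = 4.000000, coefficient = 2
x_4 = 2.5000, f(x_4) = 6.250000, coefficient = 1

I ≈ (0.500000/2) × 21.000000 = 5.250000
Exact value: 5.166667
Error: 0.083333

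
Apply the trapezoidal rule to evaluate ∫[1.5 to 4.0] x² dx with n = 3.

f(x) = x²
a = 1.5, b = 4.0, n = 3
h = (b - a)/n = 0.833333

Trapezoidal rule: (h/2)[f(x₀) + 2f(x₁) + 2f(x₂) + ... + f(xₙ)]

x_0 = 1.5000, f(x_0) = 2.250000, coefficient = 1
x_1 = 2.3333, f(x_1) = 5.444444, coefficient = 2
x_2 = 3.1667, f(x_2) = 10.027778, coefficient = 2
x_3 = 4.0000, f(x_3) = 16.000000, coefficient = 1

I ≈ (0.833333/2) × 49.194444 = 20.497685
Exact value: 20.208333
Error: 0.289352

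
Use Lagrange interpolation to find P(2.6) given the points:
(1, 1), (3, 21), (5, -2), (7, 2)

Lagrange interpolation formula:
P(x) = Σ yᵢ × Lᵢ(x)
where Lᵢ(x) = Π_{j≠i} (x - xⱼ)/(xᵢ - xⱼ)

L_0(2.6) = (2.6 - 3)/(1 - 3) × (2.6 - 5)/(1 - 5) × (2.6 - 7)/(1 - 7) = 0.088000
L_1(2.6) = (2.6 - 1)/(3 - 1) × (2.6 - 5)/(3 - 5) × (2.6 - 7)/(3 - 7) = 1.056000
L_2(2.6) = (2.6 - 1)/(5 - 1) × (2.6 - 3)/(5 - 3) × (2.6 - 7)/(5 - 7) = -0.176000
L_3(2.6) = (2.6 - 1)/(7 - 1) × (2.6 - 3)/(7 - 3) × (2.6 - 5)/(7 - 5) = 0.032000

P(2.6) = 1×L_0(2.6) + 21×L_1(2.6) + (-2)×L_2(2.6) + 2×L_3(2.6)
P(2.6) = 22.680000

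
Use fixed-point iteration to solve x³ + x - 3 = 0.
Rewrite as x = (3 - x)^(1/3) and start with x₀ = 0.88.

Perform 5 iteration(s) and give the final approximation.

Equation: x³ + x - 3 = 0
Fixed-point form: x = (3 - x)^(1/3)
x₀ = 0.88

x_1 = g(0.880000) = 1.284632
x_2 = g(1.284632) = 1.197069
x_3 = g(1.197069) = 1.217100
x_4 = g(1.217100) = 1.212576
x_5 = g(1.212576) = 1.213601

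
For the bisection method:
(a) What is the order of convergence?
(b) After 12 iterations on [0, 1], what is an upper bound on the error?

(a) Bisection has linear (order 1) convergence; the error is halved each step.

(b) Error bound = (b-a)/2^n = (1 - 0)/2^{12}
    = 1/2^{12}

(a) 1 (linear); (b) error ≤ 2.44e-04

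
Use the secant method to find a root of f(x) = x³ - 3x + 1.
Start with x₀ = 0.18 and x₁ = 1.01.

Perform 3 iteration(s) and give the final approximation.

f(x) = x³ - 3x + 1
x₀ = 0.18, x₁ = 1.01

Secant formula: x_{n+1} = x_n - f(x_n)(x_n - x_{n-1})/(f(x_n) - f(x_{n-1}))

Iteration 1:
  f(0.180000) = 0.465832
  f(1.010000) = -0.999699
  x_2 = 1.010000 - (-0.999699)×(1.010000 - 0.180000)/(-0.999699 - 0.465832)
       = 0.443823
Iteration 2:
  f(1.010000) = -0.999699
  f(0.443823) = -0.244045
  x_3 = 0.443823 - (-0.244045)×(0.443823 - 1.010000)/(-0.244045 - (-0.999699))
       = 0.260971
Iteration 3:
  f(0.443823) = -0.244045
  f(0.260971) = 0.234860
  x_4 = 0.260971 - 0.234860×(0.260971 - 0.443823)/(0.234860 - (-0.244045))
       = 0.350644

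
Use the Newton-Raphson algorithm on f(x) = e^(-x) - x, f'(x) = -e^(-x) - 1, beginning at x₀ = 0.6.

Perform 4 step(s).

f(x) = e^(-x) - x
f'(x) = -e^(-x) - 1
x₀ = 0.6

Newton-Raphson formula: x_{n+1} = x_n - f(x_n)/f'(x_n)

Iteration 1:
  f(0.600000) = -0.051188
  f'(0.600000) = -1.548812
  x_1 = 0.600000 - (-0.051188)/(-1.548812) = 0.566950
Iteration 2:
  f(0.566950) = 0.000303
  f'(0.566950) = -1.567253
  x_2 = 0.566950 - 0.000303/(-1.567253) = 0.567143
Iteration 3:
  f(0.567143) = 0.000000
  f'(0.567143) = -1.567143
  x_3 = 0.567143 - 0.000000/(-1.567143) = 0.567143
Iteration 4:
  f(0.567143) = 0.000000
  f'(0.567143) = -1.567143
  x_4 = 0.567143 - 0.000000/(-1.567143) = 0.567143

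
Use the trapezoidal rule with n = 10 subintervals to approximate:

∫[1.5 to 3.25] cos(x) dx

f(x) = cos(x)
a = 1.5, b = 3.25, n = 10
h = (b - a)/n = 0.175000

Trapezoidal rule: (h/2)[f(x₀) + 2f(x₁) + 2f(x₂) + ... + f(xₙ)]

x_0 = 1.5000, f(x_0) = 0.070737, coefficient = 1
x_1 = 1.6750, f(x_1) = -0.104015, coefficient = 2
x_2 = 1.8500, f(x_2) = -0.275590, coefficient = 2
x_3 = 2.0250, f(x_3) = -0.438747, coefficient = 2
x_4 = 2.2000, f(x_4) = -0.588501, coefficient = 2
x_5 = 2.3750, f(x_5) = -0.720278, coefficient = 2
x_6 = 2.5500, f(x_6) = -0.830054, coefficient = 2
x_7 = 2.7250, f(x_7) = -0.914473, coefficient = 2
x_8 = 2.9000, f(x_8) = -0.970958, coefficient = 2
x_9 = 3.0750, f(x_9) = -0.997784, coefficient = 2
x_10 = 3.2500, f(x_10) = -0.994130, coefficient = 1

I ≈ (0.175000/2) × -12.604193 = -1.102867
Exact value: -1.105690
Error: 0.002823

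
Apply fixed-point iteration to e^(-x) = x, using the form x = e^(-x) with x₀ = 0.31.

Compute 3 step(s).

Equation: e^(-x) = x
Fixed-point form: x = e^(-x)
x₀ = 0.31

x_1 = g(0.310000) = 0.733447
x_2 = g(0.733447) = 0.480251
x_3 = g(0.480251) = 0.618628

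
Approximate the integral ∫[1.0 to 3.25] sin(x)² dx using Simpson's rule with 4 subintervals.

f(x) = sin(x)²
a = 1.0, b = 3.25, n = 4
h = (b - a)/n = 0.562500

Simpson's rule: (h/3)[f(x₀) + 4f(x₁) + 2f(x₂) + ... + f(xₙ)]

x_0 = 1.0000, f(x_0) = 0.708073, coefficient = 1
x_1 = 1.5625, f(x_1) = 0.999931, coefficient = 4
x_2 = 2.1250, f(x_2) = 0.723044, coefficient = 2
x_3 = 2.6875, f(x_3) = 0.192411, coefficient = 4
x_4 = 3.2500, f(x_4) = 0.011706, coefficient = 1

I ≈ (0.562500/3) × 6.935237 = 1.300357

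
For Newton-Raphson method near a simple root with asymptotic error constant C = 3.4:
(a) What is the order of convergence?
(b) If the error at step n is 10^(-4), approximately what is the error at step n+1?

(a) Newton-Raphson has quadratic (order 2) convergence near simple roots.
    This means |e_{n+1}| ≈ C|e_n|².

(b) With |e_n| = 10^(-4) and C = 3.4:
    |e_{n+1}| ≈ 3.4 × (10^(-4))² = 3.4 × 10^(-8)

(a) 2 (quadratic); (b) |e_{n+1}| ≈ 3.400e-08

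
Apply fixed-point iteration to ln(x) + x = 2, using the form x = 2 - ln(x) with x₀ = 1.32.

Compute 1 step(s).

Equation: ln(x) + x = 2
Fixed-point form: x = 2 - ln(x)
x₀ = 1.32

x_1 = g(1.320000) = 1.722368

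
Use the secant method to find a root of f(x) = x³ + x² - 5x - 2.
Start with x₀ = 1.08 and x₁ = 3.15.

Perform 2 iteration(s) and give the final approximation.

f(x) = x³ + x² - 5x - 2
x₀ = 1.08, x₁ = 3.15

Secant formula: x_{n+1} = x_n - f(x_n)(x_n - x_{n-1})/(f(x_n) - f(x_{n-1}))

Iteration 1:
  f(1.080000) = -4.973888
  f(3.150000) = 23.428375
  x_2 = 3.150000 - 23.428375×(3.150000 - 1.080000)/(23.428375 - (-4.973888))
       = 1.442505
Iteration 2:
  f(3.150000) = 23.428375
  f(1.442505) = -4.130112
  x_3 = 1.442505 - (-4.130112)×(1.442505 - 3.150000)/(-4.130112 - 23.428375)
       = 1.698402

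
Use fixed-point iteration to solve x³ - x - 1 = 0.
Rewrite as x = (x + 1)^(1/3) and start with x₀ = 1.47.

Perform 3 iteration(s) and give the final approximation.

Equation: x³ - x - 1 = 0
Fixed-point form: x = (x + 1)^(1/3)
x₀ = 1.47

x_1 = g(1.470000) = 1.351758
x_2 = g(1.351758) = 1.329834
x_3 = g(1.329834) = 1.325689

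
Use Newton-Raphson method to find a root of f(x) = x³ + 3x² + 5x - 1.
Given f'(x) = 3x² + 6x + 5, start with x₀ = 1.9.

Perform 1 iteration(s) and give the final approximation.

f(x) = x³ + 3x² + 5x - 1
f'(x) = 3x² + 6x + 5
x₀ = 1.9

Newton-Raphson formula: x_{n+1} = x_n - f(x_n)/f'(x_n)

Iteration 1:
  f(1.900000) = 26.189000
  f'(1.900000) = 27.230000
  x_1 = 1.900000 - 26.189000/27.230000 = 0.938230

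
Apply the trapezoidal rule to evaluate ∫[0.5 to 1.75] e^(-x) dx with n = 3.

f(x) = e^(-x)
a = 0.5, b = 1.75, n = 3
h = (b - a)/n = 0.416667

Trapezoidal rule: (h/2)[f(x₀) + 2f(x₁) + 2f(x₂) + ... + f(xₙ)]

x_0 = 0.5000, f(x_0) = 0.606531, coefficient = 1
x_1 = 0.9167, f(x_1) = 0.399850, coefficient = 2
x_2 = 1.3333, f(x_2) = 0.263597, coefficient = 2
x_3 = 1.7500, f(x_3) = 0.173774, coefficient = 1

I ≈ (0.416667/2) × 2.107198 = 0.439000
Exact value: 0.432757
Error: 0.006243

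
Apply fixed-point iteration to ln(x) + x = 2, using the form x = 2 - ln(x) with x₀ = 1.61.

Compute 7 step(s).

Equation: ln(x) + x = 2
Fixed-point form: x = 2 - ln(x)
x₀ = 1.61

x_1 = g(1.610000) = 1.523766
x_2 = g(1.523766) = 1.578815
x_3 = g(1.578815) = 1.543325
x_4 = g(1.543325) = 1.566061
x_5 = g(1.566061) = 1.551437
x_6 = g(1.551437) = 1.560819
x_7 = g(1.560819) = 1.554790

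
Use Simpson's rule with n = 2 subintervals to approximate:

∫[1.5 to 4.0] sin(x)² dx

f(x) = sin(x)²
a = 1.5, b = 4.0, n = 2
h = (b - a)/n = 1.250000

Simpson's rule: (h/3)[f(x₀) + 4f(x₁) + 2f(x₂) + ... + f(xₙ)]

x_0 = 1.5000, f(x_0) = 0.994996, coefficient = 1
x_1 = 2.7500, f(x_1) = 0.145665, coefficient = 4
x_2 = 4.0000, f(x_2) = 0.572750, coefficient = 1

I ≈ (1.250000/3) × 2.150407 = 0.896003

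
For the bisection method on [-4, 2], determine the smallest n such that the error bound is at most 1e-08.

We need (b-a)/2^n ≤ 1e-08
(2 - (-4))/2^n ≤ 1e-08
6/2^n ≤ 1e-08
2^n ≥ 600000000
n ≥ log₂(600000000) = 29.16
n ≥ 30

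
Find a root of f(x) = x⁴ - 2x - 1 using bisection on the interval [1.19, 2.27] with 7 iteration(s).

f(x) = x⁴ - 2x - 1
Initial interval: [1.19, 2.27]

Iteration 1:
  c_1 = (1.190000 + 2.270000)/2 = 1.730000
  f(c_1) = f(1.730000) = 4.497450
  f(a) × f(c) < 0, new interval: [1.190000, 1.730000]
Iteration 2:
  c_2 = (1.190000 + 1.730000)/2 = 1.460000
  f(c_2) = f(1.460000) = 0.623719
  f(a) × f(c) < 0, new interval: [1.190000, 1.460000]
Iteration 3:
  c_3 = (1.190000 + 1.460000)/2 = 1.325000
  f(c_3) = f(1.325000) = -0.567781
  f(a) × f(c) ≥ 0, new interval: [1.325000, 1.460000]
Iteration 4:
  c_4 = (1.325000 + 1.460000)/2 = 1.392500
  f(c_4) = f(1.392500) = -0.025061
  f(a) × f(c) ≥ 0, new interval: [1.392500, 1.460000]
Iteration 5:
  c_5 = (1.392500 + 1.460000)/2 = 1.426250
  f(c_5) = f(1.426250) = 0.285425
  f(a) × f(c) < 0, new interval: [1.392500, 1.426250]
Iteration 6:
  c_6 = (1.392500 + 1.426250)/2 = 1.409375
  f(c_6) = f(1.409375) = 0.126788
  f(a) × f(c) < 0, new interval: [1.392500, 1.409375]
Iteration 7:
  c_7 = (1.392500 + 1.409375)/2 = 1.400937
  f(c_7) = f(1.400937) = 0.050025
  f(a) × f(c) < 0, new interval: [1.392500, 1.400937]

After 7 iteration(s), the approximation is c_7 = 1.400937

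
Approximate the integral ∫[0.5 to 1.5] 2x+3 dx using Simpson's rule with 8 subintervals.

f(x) = 2x+3
a = 0.5, b = 1.5, n = 8
h = (b - a)/n = 0.125000

Simpson's rule: (h/3)[f(x₀) + 4f(x₁) + 2f(x₂) + ... + f(xₙ)]

x_0 = 0.5000, f(x_0) = 4.000000, coefficient = 1
x_1 = 0.6250, f(x_1) = 4.250000, coefficient = 4
x_2 = 0.7500, f(x_2) = 4.500000, coefficient = 2
x_3 = 0.8750, f(x_3) = 4.750000, coefficient = 4
x_4 = 1.0000, f(x_4) = 5.000000, coefficient = 2
x_5 = 1.1250, f(x_5) = 5.250000, coefficient = 4
x_6 = 1.2500, f(x_6) = 5.500000, coefficient = 2
x_7 = 1.3750, f(x_7) = 5.750000, coefficient = 4
x_8 = 1.5000, f(x_8) = 6.000000, coefficient = 1

I ≈ (0.125000/3) × 120.000000 = 5.000000
Exact value: 5.000000
Error: 0.000000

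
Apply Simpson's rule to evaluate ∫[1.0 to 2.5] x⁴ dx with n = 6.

f(x) = x⁴
a = 1.0, b = 2.5, n = 6
h = (b - a)/n = 0.250000

Simpson's rule: (h/3)[f(x₀) + 4f(x₁) + 2f(x₂) + ... + f(xₙ)]

x_0 = 1.0000, f(x_0) = 1.000000, coefficient = 1
x_1 = 1.2500, f(x_1) = 2.441406, coefficient = 4
x_2 = 1.5000, f(x_2) = 5.062500, coefficient = 2
x_3 = 1.7500, f(x_3) = 9.378906, coefficient = 4
x_4 = 2.0000, f(x_4) = 16.000000, coefficient = 2
x_5 = 2.2500, f(x_5) = 25.628906, coefficient = 4
x_6 = 2.5000, f(x_6) = 39.062500, coefficient = 1

I ≈ (0.250000/3) × 231.984375 = 19.332031
Exact value: 19.331250
Error: 0.000781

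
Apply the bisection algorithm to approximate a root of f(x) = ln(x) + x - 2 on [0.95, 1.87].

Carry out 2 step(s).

f(x) = ln(x) + x - 2
Initial interval: [0.95, 1.87]

Iteration 1:
  c_1 = (0.950000 + 1.870000)/2 = 1.410000
  f(c_1) = f(1.410000) = -0.246410
  f(a) × f(c) ≥ 0, new interval: [1.410000, 1.870000]
Iteration 2:
  c_2 = (1.410000 + 1.870000)/2 = 1.640000
  f(c_2) = f(1.640000) = 0.134696
  f(a) × f(c) < 0, new interval: [1.410000, 1.640000]

After 2 iteration(s), the approximation is c_2 = 1.640000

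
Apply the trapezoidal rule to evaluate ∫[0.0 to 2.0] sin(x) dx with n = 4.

f(x) = sin(x)
a = 0.0, b = 2.0, n = 4
h = (b - a)/n = 0.500000

Trapezoidal rule: (h/2)[f(x₀) + 2f(x₁) + 2f(x₂) + ... + f(xₙ)]

x_0 = 0.0000, f(x_0) = 0.000000, coefficient = 1
x_1 = 0.5000, f(x_1) = 0.479426, coefficient = 2
x_2 = 1.0000, f(x_2) = 0.841471, coefficient = 2
x_3 = 1.5000, f(x_3) = 0.997495, coefficient = 2
x_4 = 2.0000, f(x_4) = 0.909297, coefficient = 1

I ≈ (0.500000/2) × 5.546080 = 1.386520
Exact value: 1.416147
Error: 0.029627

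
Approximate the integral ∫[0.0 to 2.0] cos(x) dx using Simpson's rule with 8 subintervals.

f(x) = cos(x)
a = 0.0, b = 2.0, n = 8
h = (b - a)/n = 0.250000

Simpson's rule: (h/3)[f(x₀) + 4f(x₁) + 2f(x₂) + ... + f(xₙ)]

x_0 = 0.0000, f(x_0) = 1.000000, coefficient = 1
x_1 = 0.2500, f(x_1) = 0.968912, coefficient = 4
x_2 = 0.5000, f(x_2) = 0.877583, coefficient = 2
x_3 = 0.7500, f(x_3) = 0.731689, coefficient = 4
x_4 = 1.0000, f(x_4) = 0.540302, coefficient = 2
x_5 = 1.2500, f(x_5) = 0.315322, coefficient = 4
x_6 = 1.5000, f(x_6) = 0.070737, coefficient = 2
x_7 = 1.7500, f(x_7) = -0.178246, coefficient = 4
x_8 = 2.0000, f(x_8) = -0.416147, coefficient = 1

I ≈ (0.250000/3) × 10.911808 = 0.909317
Exact value: 0.909297
Error: 0.000020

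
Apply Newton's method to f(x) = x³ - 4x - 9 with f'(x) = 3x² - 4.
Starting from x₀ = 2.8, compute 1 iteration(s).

f(x) = x³ - 4x - 9
f'(x) = 3x² - 4
x₀ = 2.8

Newton-Raphson formula: x_{n+1} = x_n - f(x_n)/f'(x_n)

Iteration 1:
  f(2.800000) = 1.752000
  f'(2.800000) = 19.520000
  x_1 = 2.800000 - 1.752000/19.520000 = 2.710246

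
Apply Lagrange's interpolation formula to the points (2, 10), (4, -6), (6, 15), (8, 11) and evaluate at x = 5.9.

Lagrange interpolation formula:
P(x) = Σ yᵢ × Lᵢ(x)
where Lᵢ(x) = Π_{j≠i} (x - xⱼ)/(xᵢ - xⱼ)

L_0(5.9) = (5.9 - 4)/(2 - 4) × (5.9 - 6)/(2 - 6) × (5.9 - 8)/(2 - 8) = -0.008312
L_1(5.9) = (5.9 - 2)/(4 - 2) × (5.9 - 6)/(4 - 6) × (5.9 - 8)/(4 - 8) = 0.051187
L_2(5.9) = (5.9 - 2)/(6 - 2) × (5.9 - 4)/(6 - 4) × (5.9 - 8)/(6 - 8) = 0.972563
L_3(5.9) = (5.9 - 2)/(8 - 2) × (5.9 - 4)/(8 - 4) × (5.9 - 6)/(8 - 6) = -0.015437

P(5.9) = 10×L_0(5.9) + (-6)×L_1(5.9) + 15×L_2(5.9) + 11×L_3(5.9)
P(5.9) = 14.028375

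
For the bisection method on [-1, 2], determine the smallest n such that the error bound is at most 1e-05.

We need (b-a)/2^n ≤ 1e-05
(2 - (-1))/2^n ≤ 1e-05
3/2^n ≤ 1e-05
2^n ≥ 300000
n ≥ log₂(300000) = 18.19
n ≥ 19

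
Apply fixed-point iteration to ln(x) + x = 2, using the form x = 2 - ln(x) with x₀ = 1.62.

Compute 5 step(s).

Equation: ln(x) + x = 2
Fixed-point form: x = 2 - ln(x)
x₀ = 1.62

x_1 = g(1.620000) = 1.517574
x_2 = g(1.517574) = 1.582887
x_3 = g(1.582887) = 1.540750
x_4 = g(1.540750) = 1.567731
x_5 = g(1.567731) = 1.550371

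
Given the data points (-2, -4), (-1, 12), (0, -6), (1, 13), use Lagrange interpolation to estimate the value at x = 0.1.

Lagrange interpolation formula:
P(x) = Σ yᵢ × Lᵢ(x)
where Lᵢ(x) = Π_{j≠i} (x - xⱼ)/(xᵢ - xⱼ)

L_0(0.1) = (0.1 - (-1))/(-2 - (-1)) × (0.1 - 0)/(-2 - 0) × (0.1 - 1)/(-2 - 1) = 0.016500
L_1(0.1) = (0.1 - (-2))/(-1 - (-2)) × (0.1 - 0)/(-1 - 0) × (0.1 - 1)/(-1 - 1) = -0.094500
L_2(0.1) = (0.1 - (-2))/(0 - (-2)) × (0.1 - (-1))/(0 - (-1)) × (0.1 - 1)/(0 - 1) = 1.039500
L_3(0.1) = (0.1 - (-2))/(1 - (-2)) × (0.1 - (-1))/(1 - (-1)) × (0.1 - 0)/(1 - 0) = 0.038500

P(0.1) = (-4)×L_0(0.1) + 12×L_1(0.1) + (-6)×L_2(0.1) + 13×L_3(0.1)
P(0.1) = -6.936500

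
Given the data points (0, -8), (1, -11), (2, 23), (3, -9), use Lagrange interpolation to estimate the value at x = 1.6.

Lagrange interpolation formula:
P(x) = Σ yᵢ × Lᵢ(x)
where Lᵢ(x) = Π_{j≠i} (x - xⱼ)/(xᵢ - xⱼ)

L_0(1.6) = (1.6 - 1)/(0 - 1) × (1.6 - 2)/(0 - 2) × (1.6 - 3)/(0 - 3) = -0.056000
L_1(1.6) = (1.6 - 0)/(1 - 0) × (1.6 - 2)/(1 - 2) × (1.6 - 3)/(1 - 3) = 0.448000
L_2(1.6) = (1.6 - 0)/(2 - 0) × (1.6 - 1)/(2 - 1) × (1.6 - 3)/(2 - 3) = 0.672000
L_3(1.6) = (1.6 - 0)/(3 - 0) × (1.6 - 1)/(3 - 1) × (1.6 - 2)/(3 - 2) = -0.064000

P(1.6) = (-8)×L_0(1.6) + (-11)×L_1(1.6) + 23×L_2(1.6) + (-9)×L_3(1.6)
P(1.6) = 11.552000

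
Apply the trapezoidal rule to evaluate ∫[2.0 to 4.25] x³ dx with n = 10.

f(x) = x³
a = 2.0, b = 4.25, n = 10
h = (b - a)/n = 0.225000

Trapezoidal rule: (h/2)[f(x₀) + 2f(x₁) + 2f(x₂) + ... + f(xₙ)]

x_0 = 2.0000, f(x_0) = 8.000000, coefficient = 1
x_1 = 2.2250, f(x_1) = 11.015141, coefficient = 2
x_2 = 2.4500, f(x_2) = 14.706125, coefficient = 2
x_3 = 2.6750, f(x_3) = 19.141297, coefficient = 2
x_4 = 2.9000, f(x_4) = 24.389000, coefficient = 2
x_5 = 3.1250, f(x_5) = 30.517578, coefficient = 2
x_6 = 3.3500, f(x_6) = 37.595375, coefficient = 2
x_7 = 3.5750, f(x_7) = 45.690734, coefficient = 2
x_8 = 3.8000, f(x_8) = 54.872000, coefficient = 2
x_9 = 4.0250, f(x_9) = 65.207516, coefficient = 2
x_10 = 4.2500, f(x_10) = 76.765625, coefficient = 1

I ≈ (0.225000/2) × 691.035156 = 77.741455
Exact value: 77.563477
Error: 0.177979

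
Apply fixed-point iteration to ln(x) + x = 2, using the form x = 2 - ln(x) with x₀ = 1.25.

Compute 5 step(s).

Equation: ln(x) + x = 2
Fixed-point form: x = 2 - ln(x)
x₀ = 1.25

x_1 = g(1.250000) = 1.776856
x_2 = g(1.776856) = 1.425154
x_3 = g(1.425154) = 1.645720
x_4 = g(1.645720) = 1.501822
x_5 = g(1.501822) = 1.593321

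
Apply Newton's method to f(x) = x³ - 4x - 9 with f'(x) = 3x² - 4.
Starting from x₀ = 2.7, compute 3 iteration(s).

f(x) = x³ - 4x - 9
f'(x) = 3x² - 4
x₀ = 2.7

Newton-Raphson formula: x_{n+1} = x_n - f(x_n)/f'(x_n)

Iteration 1:
  f(2.700000) = -0.117000
  f'(2.700000) = 17.870000
  x_1 = 2.700000 - (-0.117000)/17.870000 = 2.706547
Iteration 2:
  f(2.706547) = 0.000348
  f'(2.706547) = 17.976195
  x_2 = 2.706547 - 0.000348/17.976195 = 2.706528
Iteration 3:
  f(2.706528) = 0.000000
  f'(2.706528) = 17.975881
  x_3 = 2.706528 - 0.000000/17.975881 = 2.706528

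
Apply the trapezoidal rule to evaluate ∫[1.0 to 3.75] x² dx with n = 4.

f(x) = x²
a = 1.0, b = 3.75, n = 4
h = (b - a)/n = 0.687500

Trapezoidal rule: (h/2)[f(x₀) + 2f(x₁) + 2f(x₂) + ... + f(xₙ)]

x_0 = 1.0000, f(x_0) = 1.000000, coefficient = 1
x_1 = 1.6875, f(x_1) = 2.847656, coefficient = 2
x_2 = 2.3750, f(x_2) = 5.640625, coefficient = 2
x_3 = 3.0625, f(x_3) = 9.378906, coefficient = 2
x_4 = 3.7500, f(x_4) = 14.062500, coefficient = 1

I ≈ (0.687500/2) × 50.796875 = 17.461426
Exact value: 17.244792
Error: 0.216634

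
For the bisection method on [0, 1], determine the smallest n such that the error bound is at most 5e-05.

We need (b-a)/2^n ≤ 5e-05
(1 - 0)/2^n ≤ 5e-05
1/2^n ≤ 5e-05
2^n ≥ 20000
n ≥ log₂(20000) = 14.29
n ≥ 15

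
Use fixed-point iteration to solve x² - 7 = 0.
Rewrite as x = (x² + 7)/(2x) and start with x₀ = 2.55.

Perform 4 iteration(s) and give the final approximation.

Equation: x² - 7 = 0
Fixed-point form: x = (x² + 7)/(2x)
x₀ = 2.55

x_1 = g(2.550000) = 2.647549
x_2 = g(2.647549) = 2.645752
x_3 = g(2.645752) = 2.645751
x_4 = g(2.645751) = 2.645751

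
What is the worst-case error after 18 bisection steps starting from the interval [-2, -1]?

Bisection error bound: |error| ≤ (b-a)/2^n
|error| ≤ (-1 - (-2))/2^18 = 1/2^18
|error| ≤ 0.0000038147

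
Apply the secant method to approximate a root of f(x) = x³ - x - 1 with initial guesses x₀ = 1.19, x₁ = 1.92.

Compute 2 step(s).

f(x) = x³ - x - 1
x₀ = 1.19, x₁ = 1.92

Secant formula: x_{n+1} = x_n - f(x_n)(x_n - x_{n-1})/(f(x_n) - f(x_{n-1}))

Iteration 1:
  f(1.190000) = -0.504841
  f(1.920000) = 4.157888
  x_2 = 1.920000 - 4.157888×(1.920000 - 1.190000)/(4.157888 - (-0.504841))
       = 1.269038
Iteration 2:
  f(1.920000) = 4.157888
  f(1.269038) = -0.225305
  x_3 = 1.269038 - (-0.225305)×(1.269038 - 1.920000)/(-0.225305 - 4.157888)
       = 1.302499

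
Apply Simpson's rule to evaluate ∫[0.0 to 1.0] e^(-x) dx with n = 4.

f(x) = e^(-x)
a = 0.0, b = 1.0, n = 4
h = (b - a)/n = 0.250000

Simpson's rule: (h/3)[f(x₀) + 4f(x₁) + 2f(x₂) + ... + f(xₙ)]

x_0 = 0.0000, f(x_0) = 1.000000, coefficient = 1
x_1 = 0.2500, f(x_1) = 0.778801, coefficient = 4
x_2 = 0.5000, f(x_2) = 0.606531, coefficient = 2
x_3 = 0.7500, f(x_3) = 0.472367, coefficient = 4
x_4 = 1.0000, f(x_4) = 0.367879, coefficient = 1

I ≈ (0.250000/3) × 7.585610 = 0.632134
Exact value: 0.632121
Error: 0.000014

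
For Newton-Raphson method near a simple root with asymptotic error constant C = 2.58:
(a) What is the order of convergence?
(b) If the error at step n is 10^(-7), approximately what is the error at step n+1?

(a) Newton-Raphson has quadratic (order 2) convergence near simple roots.
    This means |e_{n+1}| ≈ C|e_n|².

(b) With |e_n| = 10^(-7) and C = 2.58:
    |e_{n+1}| ≈ 2.58 × (10^(-7))² = 2.58 × 10^(-14)

(a) 2 (quadratic); (b) |e_{n+1}| ≈ 2.580e-14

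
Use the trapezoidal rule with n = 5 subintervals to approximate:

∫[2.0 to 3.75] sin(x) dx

f(x) = sin(x)
a = 2.0, b = 3.75, n = 5
h = (b - a)/n = 0.350000

Trapezoidal rule: (h/2)[f(x₀) + 2f(x₁) + 2f(x₂) + ... + f(xₙ)]

x_0 = 2.0000, f(x_0) = 0.909297, coefficient = 1
x_1 = 2.3500, f(x_1) = 0.711473, coefficient = 2
x_2 = 2.7000, f(x_2) = 0.427380, coefficient = 2
x_3 = 3.0500, f(x_3) = 0.091465, coefficient = 2
x_4 = 3.4000, f(x_4) = -0.255541, coefficient = 2
x_5 = 3.7500, f(x_5) = -0.571561, coefficient = 1

I ≈ (0.350000/2) × 2.287290 = 0.400276
Exact value: 0.404413
Error: 0.004137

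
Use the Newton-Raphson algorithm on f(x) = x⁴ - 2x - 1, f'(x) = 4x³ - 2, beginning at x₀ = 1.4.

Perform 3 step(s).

f(x) = x⁴ - 2x - 1
f'(x) = 4x³ - 2
x₀ = 1.4

Newton-Raphson formula: x_{n+1} = x_n - f(x_n)/f'(x_n)

Iteration 1:
  f(1.400000) = 0.041600
  f'(1.400000) = 8.976000
  x_1 = 1.400000 - 0.041600/8.976000 = 1.395365
Iteration 2:
  f(1.395365) = 0.000252
  f'(1.395365) = 8.867355
  x_2 = 1.395365 - 0.000252/8.867355 = 1.395337
Iteration 3:
  f(1.395337) = 0.000000
  f'(1.395337) = 8.866691
  x_3 = 1.395337 - 0.000000/8.866691 = 1.395337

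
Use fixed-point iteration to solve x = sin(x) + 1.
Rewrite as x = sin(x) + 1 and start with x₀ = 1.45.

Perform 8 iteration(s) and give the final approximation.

Equation: x = sin(x) + 1
Fixed-point form: x = sin(x) + 1
x₀ = 1.45

x_1 = g(1.450000) = 1.992713
x_2 = g(1.992713) = 1.912306
x_3 = g(1.912306) = 1.942250
x_4 = g(1.942250) = 1.931801
x_5 = g(1.931801) = 1.935543
x_6 = g(1.935543) = 1.934214
x_7 = g(1.934214) = 1.934687
x_8 = g(1.934687) = 1.934519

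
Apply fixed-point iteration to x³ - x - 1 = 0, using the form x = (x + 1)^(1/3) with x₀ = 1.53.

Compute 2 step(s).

Equation: x³ - x - 1 = 0
Fixed-point form: x = (x + 1)^(1/3)
x₀ = 1.53

x_1 = g(1.530000) = 1.362616
x_2 = g(1.362616) = 1.331878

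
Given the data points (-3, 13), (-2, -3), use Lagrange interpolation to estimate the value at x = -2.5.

Lagrange interpolation formula:
P(x) = Σ yᵢ × Lᵢ(x)
where Lᵢ(x) = Π_{j≠i} (x - xⱼ)/(xᵢ - xⱼ)

L_0(-2.5) = (-2.5 - (-2))/(-3 - (-2)) = 0.500000
L_1(-2.5) = (-2.5 - (-3))/(-2 - (-3)) = 0.500000

P(-2.5) = 13×L_0(-2.5) + (-3)×L_1(-2.5)
P(-2.5) = 5.000000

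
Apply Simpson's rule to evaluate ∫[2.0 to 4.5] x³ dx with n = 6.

f(x) = x³
a = 2.0, b = 4.5, n = 6
h = (b - a)/n = 0.416667

Simpson's rule: (h/3)[f(x₀) + 4f(x₁) + 2f(x₂) + ... + f(xₙ)]

x_0 = 2.0000, f(x_0) = 8.000000, coefficient = 1
x_1 = 2.4167, f(x_1) = 14.114005, coefficient = 4
x_2 = 2.8333, f(x_2) = 22.745370, coefficient = 2
x_3 = 3.2500, f(x_3) = 34.328125, coefficient = 4
x_4 = 3.6667, f(x_4) = 49.296296, coefficient = 2
x_5 = 4.0833, f(x_5) = 68.083912, coefficient = 4
x_6 = 4.5000, f(x_6) = 91.125000, coefficient = 1

I ≈ (0.416667/3) × 709.312500 = 98.515625
Exact value: 98.515625
Error: 0.000000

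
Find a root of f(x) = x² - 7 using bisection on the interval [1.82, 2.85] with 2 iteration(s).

f(x) = x² - 7
Initial interval: [1.82, 2.85]

Iteration 1:
  c_1 = (1.820000 + 2.850000)/2 = 2.335000
  f(c_1) = f(2.335000) = -1.547775
  f(a) × f(c) ≥ 0, new interval: [2.335000, 2.850000]
Iteration 2:
  c_2 = (2.335000 + 2.850000)/2 = 2.592500
  f(c_2) = f(2.592500) = -0.278944
  f(a) × f(c) ≥ 0, new interval: [2.592500, 2.850000]

After 2 iteration(s), the approximation is c_2 = 2.592500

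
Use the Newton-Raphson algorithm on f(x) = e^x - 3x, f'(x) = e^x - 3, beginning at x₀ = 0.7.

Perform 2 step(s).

f(x) = e^x - 3x
f'(x) = e^x - 3
x₀ = 0.7

Newton-Raphson formula: x_{n+1} = x_n - f(x_n)/f'(x_n)

Iteration 1:
  f(0.700000) = -0.086247
  f'(0.700000) = -0.986247
  x_1 = 0.700000 - (-0.086247)/(-0.986247) = 0.612550
Iteration 2:
  f(0.612550) = 0.007480
  f'(0.612550) = -1.154869
  x_2 = 0.612550 - 0.007480/(-1.154869) = 0.619027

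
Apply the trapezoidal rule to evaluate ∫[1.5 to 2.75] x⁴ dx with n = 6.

f(x) = x⁴
a = 1.5, b = 2.75, n = 6
h = (b - a)/n = 0.208333

Trapezoidal rule: (h/2)[f(x₀) + 2f(x₁) + 2f(x₂) + ... + f(xₙ)]

x_0 = 1.5000, f(x_0) = 5.062500, coefficient = 1
x_1 = 1.7083, f(x_1) = 8.517075, coefficient = 2
x_2 = 1.9167, f(x_2) = 13.495419, coefficient = 2
x_3 = 2.1250, f(x_3) = 20.390869, coefficient = 2
x_4 = 2.3333, f(x_4) = 29.641975, coefficient = 2
x_5 = 2.5417, f(x_5) = 41.732497, coefficient = 2
x_6 = 2.7500, f(x_6) = 57.191406, coefficient = 1

I ≈ (0.208333/2) × 289.809576 = 30.188498
Exact value: 29.936523
Error: 0.251974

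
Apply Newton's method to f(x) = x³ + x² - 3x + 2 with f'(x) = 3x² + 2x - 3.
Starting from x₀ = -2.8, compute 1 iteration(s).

f(x) = x³ + x² - 3x + 2
f'(x) = 3x² + 2x - 3
x₀ = -2.8

Newton-Raphson formula: x_{n+1} = x_n - f(x_n)/f'(x_n)

Iteration 1:
  f(-2.800000) = -3.712000
  f'(-2.800000) = 14.920000
  x_1 = -2.800000 - (-3.712000)/14.920000 = -2.551206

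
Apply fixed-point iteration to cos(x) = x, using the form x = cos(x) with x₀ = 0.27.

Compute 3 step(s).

Equation: cos(x) = x
Fixed-point form: x = cos(x)
x₀ = 0.27

x_1 = g(0.270000) = 0.963771
x_2 = g(0.963771) = 0.570427
x_3 = g(0.570427) = 0.841671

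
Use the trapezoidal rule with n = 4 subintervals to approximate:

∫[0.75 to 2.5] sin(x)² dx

f(x) = sin(x)²
a = 0.75, b = 2.5, n = 4
h = (b - a)/n = 0.437500

Trapezoidal rule: (h/2)[f(x₀) + 2f(x₁) + 2f(x₂) + ... + f(xₙ)]

x_0 = 0.7500, f(x_0) = 0.464631, coefficient = 1
x_1 = 1.1875, f(x_1) = 0.860139, coefficient = 2
x_2 = 1.6250, f(x_2) = 0.997065, coefficient = 2
x_3 = 2.0625, f(x_3) = 0.777095, coefficient = 2
x_4 = 2.5000, f(x_4) = 0.358169, coefficient = 1

I ≈ (0.437500/2) × 6.091398 = 1.332493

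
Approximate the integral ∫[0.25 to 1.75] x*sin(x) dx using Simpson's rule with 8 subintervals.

f(x) = x*sin(x)
a = 0.25, b = 1.75, n = 8
h = (b - a)/n = 0.187500

Simpson's rule: (h/3)[f(x₀) + 4f(x₁) + 2f(x₂) + ... + f(xₙ)]

x_0 = 0.2500, f(x_0) = 0.061851, coefficient = 1
x_1 = 0.4375, f(x_1) = 0.185358, coefficient = 4
x_2 = 0.6250, f(x_2) = 0.365686, coefficient = 2
x_3 = 0.8125, f(x_3) = 0.589882, coefficient = 4
x_4 = 1.0000, f(x_4) = 0.841471, coefficient = 2
x_5 = 1.1875, f(x_5) = 1.101331, coefficient = 4
x_6 = 1.3750, f(x_6) = 1.348728, coefficient = 2
x_7 = 1.5625, f(x_7) = 1.562446, coefficient = 4
x_8 = 1.7500, f(x_8) = 1.721975, coefficient = 1

I ≈ (0.187500/3) × 20.651668 = 1.290729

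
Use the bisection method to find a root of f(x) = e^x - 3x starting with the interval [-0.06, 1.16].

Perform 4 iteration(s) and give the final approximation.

f(x) = e^x - 3x
Initial interval: [-0.06, 1.16]

Iteration 1:
  c_1 = (-0.060000 + 1.160000)/2 = 0.550000
  f(c_1) = f(0.550000) = 0.083253
  f(a) × f(c) ≥ 0, new interval: [0.550000, 1.160000]
Iteration 2:
  c_2 = (0.550000 + 1.160000)/2 = 0.855000
  f(c_2) = f(0.855000) = -0.213626
  f(a) × f(c) < 0, new interval: [0.550000, 0.855000]
Iteration 3:
  c_3 = (0.550000 + 0.855000)/2 = 0.702500
  f(c_3) = f(0.702500) = -0.088707
  f(a) × f(c) < 0, new interval: [0.550000, 0.702500]
Iteration 4:
  c_4 = (0.550000 + 0.702500)/2 = 0.626250
  f(c_4) = f(0.626250) = -0.008167
  f(a) × f(c) < 0, new interval: [0.550000, 0.626250]

After 4 iteration(s), the approximation is c_4 = 0.626250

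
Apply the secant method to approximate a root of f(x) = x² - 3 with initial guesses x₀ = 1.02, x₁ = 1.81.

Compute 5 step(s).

f(x) = x² - 3
x₀ = 1.02, x₁ = 1.81

Secant formula: x_{n+1} = x_n - f(x_n)(x_n - x_{n-1})/(f(x_n) - f(x_{n-1}))

Iteration 1:
  f(1.020000) = -1.959600
  f(1.810000) = 0.276100
  x_2 = 1.810000 - 0.276100×(1.810000 - 1.020000)/(0.276100 - (-1.959600))
       = 1.712438
Iteration 2:
  f(1.810000) = 0.276100
  f(1.712438) = -0.067556
  x_3 = 1.712438 - (-0.067556)×(1.712438 - 1.810000)/(-0.067556 - 0.276100)
       = 1.731617
Iteration 3:
  f(1.712438) = -0.067556
  f(1.731617) = -0.001503
  x_4 = 1.731617 - (-0.001503)×(1.731617 - 1.712438)/(-0.001503 - (-0.067556))
       = 1.732053
Iteration 4:
  f(1.731617) = -0.001503
  f(1.732053) = 0.000009
  x_5 = 1.732053 - 0.000009×(1.732053 - 1.731617)/(0.000009 - (-0.001503))
       = 1.732051
Iteration 5:
  f(1.732053) = 0.000009
  f(1.732051) = 0.000000
  x_6 = 1.732051 - 0.000000×(1.732051 - 1.732053)/(0.000000 - 0.000009)
       = 1.732051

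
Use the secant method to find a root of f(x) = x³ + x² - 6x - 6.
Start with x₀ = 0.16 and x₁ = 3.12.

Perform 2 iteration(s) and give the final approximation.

f(x) = x³ + x² - 6x - 6
x₀ = 0.16, x₁ = 3.12

Secant formula: x_{n+1} = x_n - f(x_n)(x_n - x_{n-1})/(f(x_n) - f(x_{n-1}))

Iteration 1:
  f(0.160000) = -6.930304
  f(3.120000) = 15.385728
  x_2 = 3.120000 - 15.385728×(3.120000 - 0.160000)/(15.385728 - (-6.930304))
       = 1.079236
Iteration 2:
  f(3.120000) = 15.385728
  f(1.079236) = -10.053625
  x_3 = 1.079236 - (-10.053625)×(1.079236 - 3.120000)/(-10.053625 - 15.385728)
       = 1.885745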